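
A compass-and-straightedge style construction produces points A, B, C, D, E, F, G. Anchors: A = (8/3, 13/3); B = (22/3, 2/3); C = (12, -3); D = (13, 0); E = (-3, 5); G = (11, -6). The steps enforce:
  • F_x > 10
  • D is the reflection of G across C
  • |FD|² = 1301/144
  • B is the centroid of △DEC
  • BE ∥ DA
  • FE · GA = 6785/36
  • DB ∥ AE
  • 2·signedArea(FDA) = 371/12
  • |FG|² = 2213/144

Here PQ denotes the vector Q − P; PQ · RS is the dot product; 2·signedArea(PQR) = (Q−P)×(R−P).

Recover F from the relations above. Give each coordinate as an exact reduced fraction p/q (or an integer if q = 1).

F = (65/6, -25/12)

1. F_x = 65/6  [FE · GA = 6785/36 ∩ 2·signedArea(FDA) = 371/12]
2. F_y = -25/12  [FE · GA = 6785/36 ∩ 2·signedArea(FDA) = 371/12]
   → F = (65/6, -25/12)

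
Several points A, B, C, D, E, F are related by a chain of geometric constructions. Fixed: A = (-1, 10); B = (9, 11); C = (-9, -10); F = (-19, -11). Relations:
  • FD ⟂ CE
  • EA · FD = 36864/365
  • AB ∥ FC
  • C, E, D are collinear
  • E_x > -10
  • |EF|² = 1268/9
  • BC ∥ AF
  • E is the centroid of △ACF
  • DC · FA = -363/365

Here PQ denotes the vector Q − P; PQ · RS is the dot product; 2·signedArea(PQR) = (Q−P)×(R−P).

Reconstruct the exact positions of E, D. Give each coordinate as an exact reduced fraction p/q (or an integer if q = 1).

D = (-3287/365, -3631/365)
E = (-29/3, -11/3)

1. E_x = -29/3  [E is the centroid of △ACF]
2. E_y = -11/3  [E is the centroid of △ACF]
   → E = (-29/3, -11/3)
3. D_x = -3287/365  [C, E, D are collinear ∩ FD ⟂ CE]
4. D_y = -3631/365  [C, E, D are collinear ∩ FD ⟂ CE]
   → D = (-3287/365, -3631/365)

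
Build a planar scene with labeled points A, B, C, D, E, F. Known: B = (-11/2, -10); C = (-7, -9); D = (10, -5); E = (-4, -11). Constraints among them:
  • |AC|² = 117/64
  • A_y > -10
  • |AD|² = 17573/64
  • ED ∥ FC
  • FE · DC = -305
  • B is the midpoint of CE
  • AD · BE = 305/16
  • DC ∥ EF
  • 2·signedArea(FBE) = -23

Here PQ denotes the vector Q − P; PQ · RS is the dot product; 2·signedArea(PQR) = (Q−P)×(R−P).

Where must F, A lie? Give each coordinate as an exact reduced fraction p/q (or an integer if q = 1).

1. F_x = -21  [ED ∥ FC ∩ DC ∥ EF]
2. F_y = -15  [ED ∥ FC ∩ DC ∥ EF]
   → F = (-21, -15)
3. A_x = -47/8  [line -3/2·x + 1·y + 15/16 = 0 ∩ |AC|² = 117/64]
4. A_y = -39/4  [line -3/2·x + 1·y + 15/16 = 0 ∩ |AC|² = 117/64]
   → A = (-47/8, -39/4)

A = (-47/8, -39/4)
F = (-21, -15)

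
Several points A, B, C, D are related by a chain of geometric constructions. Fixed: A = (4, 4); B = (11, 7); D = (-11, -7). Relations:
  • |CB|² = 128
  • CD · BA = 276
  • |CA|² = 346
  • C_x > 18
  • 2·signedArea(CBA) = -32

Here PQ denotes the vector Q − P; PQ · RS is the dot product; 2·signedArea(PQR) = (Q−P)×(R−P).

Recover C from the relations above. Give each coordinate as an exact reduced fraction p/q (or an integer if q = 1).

C = (19, 15)

1. C_x = 19  [2·signedArea(CBA) = -32 ∩ CD · BA = 276]
2. C_y = 15  [2·signedArea(CBA) = -32 ∩ CD · BA = 276]
   → C = (19, 15)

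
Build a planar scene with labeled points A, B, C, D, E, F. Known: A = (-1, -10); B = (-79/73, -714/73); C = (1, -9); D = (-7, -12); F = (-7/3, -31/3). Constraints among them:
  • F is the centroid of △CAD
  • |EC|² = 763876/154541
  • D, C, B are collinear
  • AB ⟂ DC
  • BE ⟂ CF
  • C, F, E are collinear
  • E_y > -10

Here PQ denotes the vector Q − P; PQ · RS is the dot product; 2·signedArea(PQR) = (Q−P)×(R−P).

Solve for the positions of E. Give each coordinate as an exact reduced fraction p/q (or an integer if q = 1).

E = (-2253/2117, -20801/2117)

1. E_x = -2253/2117  [C, F, E are collinear ∩ BE ⟂ CF]
2. E_y = -20801/2117  [C, F, E are collinear ∩ BE ⟂ CF]
   → E = (-2253/2117, -20801/2117)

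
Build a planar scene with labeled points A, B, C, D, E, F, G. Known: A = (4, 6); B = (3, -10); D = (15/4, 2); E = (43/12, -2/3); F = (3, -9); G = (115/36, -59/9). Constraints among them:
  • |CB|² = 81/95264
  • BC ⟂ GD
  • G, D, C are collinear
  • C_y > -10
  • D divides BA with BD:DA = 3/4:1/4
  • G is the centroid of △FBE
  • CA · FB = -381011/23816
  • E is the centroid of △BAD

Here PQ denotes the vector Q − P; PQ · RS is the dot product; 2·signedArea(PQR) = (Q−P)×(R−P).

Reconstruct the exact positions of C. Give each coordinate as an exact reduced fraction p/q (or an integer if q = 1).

C = (70755/23816, -238115/23816)

1. C_x = 70755/23816  [G, D, C are collinear ∩ BC ⟂ GD]
2. C_y = -238115/23816  [G, D, C are collinear ∩ BC ⟂ GD]
   → C = (70755/23816, -238115/23816)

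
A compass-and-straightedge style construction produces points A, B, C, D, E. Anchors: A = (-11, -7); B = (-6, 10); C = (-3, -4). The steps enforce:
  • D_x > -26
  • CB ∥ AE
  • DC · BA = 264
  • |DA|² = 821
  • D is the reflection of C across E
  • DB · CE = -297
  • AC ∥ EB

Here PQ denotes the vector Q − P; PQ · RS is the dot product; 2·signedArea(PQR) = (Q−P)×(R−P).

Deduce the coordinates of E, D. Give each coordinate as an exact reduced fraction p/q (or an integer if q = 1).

D = (-25, 18)
E = (-14, 7)

1. E_x = -14  [AC ∥ EB ∩ CB ∥ AE]
2. E_y = 7  [AC ∥ EB ∩ CB ∥ AE]
   → E = (-14, 7)
3. D_x = -25  [D is the reflection of C across E]
4. D_y = 18  [D is the reflection of C across E]
   → D = (-25, 18)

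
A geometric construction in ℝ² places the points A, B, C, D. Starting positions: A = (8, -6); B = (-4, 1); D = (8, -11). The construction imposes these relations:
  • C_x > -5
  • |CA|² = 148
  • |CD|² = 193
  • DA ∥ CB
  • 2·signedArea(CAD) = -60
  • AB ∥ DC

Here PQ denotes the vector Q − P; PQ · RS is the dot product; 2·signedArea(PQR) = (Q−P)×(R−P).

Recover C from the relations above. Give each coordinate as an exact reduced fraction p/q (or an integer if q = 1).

1. C_x = -4  [DA ∥ CB ∩ AB ∥ DC]
2. C_y = -4  [DA ∥ CB ∩ AB ∥ DC]
   → C = (-4, -4)

C = (-4, -4)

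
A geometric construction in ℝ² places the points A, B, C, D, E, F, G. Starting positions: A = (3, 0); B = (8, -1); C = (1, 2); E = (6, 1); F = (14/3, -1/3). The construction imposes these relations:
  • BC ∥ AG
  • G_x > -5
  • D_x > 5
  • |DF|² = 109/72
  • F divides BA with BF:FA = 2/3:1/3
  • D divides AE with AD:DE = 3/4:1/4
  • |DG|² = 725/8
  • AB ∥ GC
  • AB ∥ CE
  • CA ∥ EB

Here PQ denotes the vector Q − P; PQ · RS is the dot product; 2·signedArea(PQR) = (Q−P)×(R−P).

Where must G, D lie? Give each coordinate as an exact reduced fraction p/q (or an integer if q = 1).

1. G_x = -4  [AB ∥ GC ∩ BC ∥ AG]
2. G_y = 3  [AB ∥ GC ∩ BC ∥ AG]
   → G = (-4, 3)
3. D_x = 21/4  [D divides AE with AD:DE = 3/4:1/4]
4. D_y = 3/4  [D divides AE with AD:DE = 3/4:1/4]
   → D = (21/4, 3/4)

D = (21/4, 3/4)
G = (-4, 3)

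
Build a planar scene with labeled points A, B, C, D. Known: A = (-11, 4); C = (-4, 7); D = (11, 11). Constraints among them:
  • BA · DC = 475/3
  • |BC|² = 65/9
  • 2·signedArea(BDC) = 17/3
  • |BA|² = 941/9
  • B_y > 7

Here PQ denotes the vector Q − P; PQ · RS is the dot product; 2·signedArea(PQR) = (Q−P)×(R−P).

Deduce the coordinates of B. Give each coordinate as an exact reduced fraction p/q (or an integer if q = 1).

B = (-4/3, 22/3)

1. B_x = -4/3  [2·signedArea(BDC) = 17/3 ∩ BA · DC = 475/3]
2. B_y = 22/3  [2·signedArea(BDC) = 17/3 ∩ BA · DC = 475/3]
   → B = (-4/3, 22/3)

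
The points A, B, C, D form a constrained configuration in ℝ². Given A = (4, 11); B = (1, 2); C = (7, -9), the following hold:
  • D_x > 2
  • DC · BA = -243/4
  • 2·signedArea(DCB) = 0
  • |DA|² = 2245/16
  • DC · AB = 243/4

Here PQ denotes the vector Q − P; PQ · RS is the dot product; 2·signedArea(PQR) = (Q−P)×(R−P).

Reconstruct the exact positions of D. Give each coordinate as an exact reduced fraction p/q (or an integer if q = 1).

D = (5/2, -3/4)

1. D_x = 5/2  [2·signedArea(DCB) = 0 ∩ DC · BA = -243/4]
2. D_y = -3/4  [2·signedArea(DCB) = 0 ∩ DC · BA = -243/4]
   → D = (5/2, -3/4)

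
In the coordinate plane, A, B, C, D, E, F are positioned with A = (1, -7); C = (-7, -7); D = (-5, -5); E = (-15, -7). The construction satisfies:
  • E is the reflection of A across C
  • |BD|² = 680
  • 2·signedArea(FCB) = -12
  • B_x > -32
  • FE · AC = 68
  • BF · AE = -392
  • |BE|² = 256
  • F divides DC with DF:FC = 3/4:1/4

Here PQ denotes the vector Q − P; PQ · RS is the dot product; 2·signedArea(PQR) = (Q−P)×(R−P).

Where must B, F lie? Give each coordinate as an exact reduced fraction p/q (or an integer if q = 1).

1. F_x = -13/2  [F divides DC with DF:FC = 3/4:1/4]
2. F_y = -13/2  [F divides DC with DF:FC = 3/4:1/4]
   → F = (-13/2, -13/2)
3. B_x = -31  [BF · AE = -392 ∩ 2·signedArea(FCB) = -12]
4. B_y = -7  [BF · AE = -392 ∩ 2·signedArea(FCB) = -12]
   → B = (-31, -7)

B = (-31, -7)
F = (-13/2, -13/2)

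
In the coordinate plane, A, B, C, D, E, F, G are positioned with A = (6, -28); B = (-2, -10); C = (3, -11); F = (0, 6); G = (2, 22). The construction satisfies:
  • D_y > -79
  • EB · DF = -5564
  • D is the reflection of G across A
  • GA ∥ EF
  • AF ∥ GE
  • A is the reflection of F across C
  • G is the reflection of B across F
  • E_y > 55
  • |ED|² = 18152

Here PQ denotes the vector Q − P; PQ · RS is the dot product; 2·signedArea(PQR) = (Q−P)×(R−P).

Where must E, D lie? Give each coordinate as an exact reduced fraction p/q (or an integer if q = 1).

1. E_x = -4  [GA ∥ EF ∩ AF ∥ GE]
2. E_y = 56  [GA ∥ EF ∩ AF ∥ GE]
   → E = (-4, 56)
3. D_x = 10  [D is the reflection of G across A]
4. D_y = -78  [D is the reflection of G across A]
   → D = (10, -78)

D = (10, -78)
E = (-4, 56)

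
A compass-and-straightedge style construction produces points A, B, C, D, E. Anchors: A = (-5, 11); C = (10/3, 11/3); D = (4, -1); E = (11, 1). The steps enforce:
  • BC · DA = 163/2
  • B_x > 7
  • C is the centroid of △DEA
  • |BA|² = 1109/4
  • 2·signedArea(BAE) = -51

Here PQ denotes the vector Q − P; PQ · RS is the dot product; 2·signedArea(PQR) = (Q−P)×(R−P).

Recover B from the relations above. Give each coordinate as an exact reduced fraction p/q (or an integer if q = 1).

1. B_x = 15/2  [BC · DA = 163/2 ∩ 2·signedArea(BAE) = -51]
2. B_y = 0  [BC · DA = 163/2 ∩ 2·signedArea(BAE) = -51]
   → B = (15/2, 0)

B = (15/2, 0)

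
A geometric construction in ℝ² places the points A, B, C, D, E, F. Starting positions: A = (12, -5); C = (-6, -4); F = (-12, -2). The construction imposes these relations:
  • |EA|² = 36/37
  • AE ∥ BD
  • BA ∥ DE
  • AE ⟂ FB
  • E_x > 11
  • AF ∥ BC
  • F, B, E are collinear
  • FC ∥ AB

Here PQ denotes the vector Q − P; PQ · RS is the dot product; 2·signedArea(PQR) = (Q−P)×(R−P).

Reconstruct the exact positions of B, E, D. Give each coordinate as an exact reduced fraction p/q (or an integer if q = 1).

1. B_x = 18  [AF ∥ BC ∩ FC ∥ AB]
2. B_y = -7  [AF ∥ BC ∩ FC ∥ AB]
   → B = (18, -7)
3. E_x = 438/37  [F, B, E are collinear ∩ AE ⟂ FB]
4. E_y = -221/37  [F, B, E are collinear ∩ AE ⟂ FB]
   → E = (438/37, -221/37)
5. D_x = 660/37  [BA ∥ DE ∩ AE ∥ BD]
6. D_y = -295/37  [BA ∥ DE ∩ AE ∥ BD]
   → D = (660/37, -295/37)

B = (18, -7)
D = (660/37, -295/37)
E = (438/37, -221/37)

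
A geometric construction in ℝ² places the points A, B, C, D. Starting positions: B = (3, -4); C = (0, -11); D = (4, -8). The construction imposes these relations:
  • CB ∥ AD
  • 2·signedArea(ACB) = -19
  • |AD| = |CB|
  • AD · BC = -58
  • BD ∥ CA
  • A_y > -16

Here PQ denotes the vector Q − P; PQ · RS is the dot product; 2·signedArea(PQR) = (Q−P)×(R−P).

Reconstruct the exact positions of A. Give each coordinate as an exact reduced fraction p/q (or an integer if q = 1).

1. A_x = 1  [CB ∥ AD ∩ BD ∥ CA]
2. A_y = -15  [CB ∥ AD ∩ BD ∥ CA]
   → A = (1, -15)

A = (1, -15)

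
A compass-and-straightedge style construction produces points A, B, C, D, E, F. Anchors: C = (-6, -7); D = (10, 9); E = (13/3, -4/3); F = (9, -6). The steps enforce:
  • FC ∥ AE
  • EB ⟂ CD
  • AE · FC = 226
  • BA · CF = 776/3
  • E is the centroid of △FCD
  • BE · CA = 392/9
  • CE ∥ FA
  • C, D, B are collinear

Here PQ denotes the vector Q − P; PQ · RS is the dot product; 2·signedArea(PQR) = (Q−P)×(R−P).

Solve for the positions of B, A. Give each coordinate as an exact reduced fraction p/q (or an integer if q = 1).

A = (58/3, -1/3)
B = (2, 1)

1. B_x = 2  [C, D, B are collinear ∩ EB ⟂ CD]
2. B_y = 1  [C, D, B are collinear ∩ EB ⟂ CD]
   → B = (2, 1)
3. A_x = 58/3  [FC ∥ AE ∩ CE ∥ FA]
4. A_y = -1/3  [FC ∥ AE ∩ CE ∥ FA]
   → A = (58/3, -1/3)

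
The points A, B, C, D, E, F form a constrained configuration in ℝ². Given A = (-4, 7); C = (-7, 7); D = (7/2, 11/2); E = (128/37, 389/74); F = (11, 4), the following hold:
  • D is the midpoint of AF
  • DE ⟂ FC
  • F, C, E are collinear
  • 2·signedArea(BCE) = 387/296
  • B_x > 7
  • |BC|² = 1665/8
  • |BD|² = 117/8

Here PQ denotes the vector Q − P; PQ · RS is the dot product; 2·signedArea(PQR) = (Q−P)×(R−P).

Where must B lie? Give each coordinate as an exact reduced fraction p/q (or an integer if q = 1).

1. B_x = 29/4  [line 129/74·x + 387/37·y + -18447/296 = 0 ∩ |BD|² = 117/8]
2. B_y = 19/4  [line 129/74·x + 387/37·y + -18447/296 = 0 ∩ |BD|² = 117/8]
   → B = (29/4, 19/4)

B = (29/4, 19/4)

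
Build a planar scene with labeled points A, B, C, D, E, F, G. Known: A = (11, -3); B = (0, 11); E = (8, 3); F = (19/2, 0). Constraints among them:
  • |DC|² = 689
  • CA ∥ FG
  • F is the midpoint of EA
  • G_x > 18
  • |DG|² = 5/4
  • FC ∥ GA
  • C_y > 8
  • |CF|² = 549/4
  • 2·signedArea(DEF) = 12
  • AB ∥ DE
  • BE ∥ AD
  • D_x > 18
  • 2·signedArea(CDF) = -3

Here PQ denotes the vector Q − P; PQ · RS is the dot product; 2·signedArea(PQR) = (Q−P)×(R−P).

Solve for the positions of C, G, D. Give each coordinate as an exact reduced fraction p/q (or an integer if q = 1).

1. D_x = 19  [AB ∥ DE ∩ BE ∥ AD]
2. D_y = -11  [AB ∥ DE ∩ BE ∥ AD]
   → D = (19, -11)
3. C_x = 2  [line -11·x + -19/2·y + 215/2 = 0 ∩ |CF|² = 549/4]
4. C_y = 9  [line -11·x + -19/2·y + 215/2 = 0 ∩ |CF|² = 549/4]
   → C = (2, 9)
5. G_x = 37/2  [FC ∥ GA ∩ CA ∥ FG]
6. G_y = -12  [FC ∥ GA ∩ CA ∥ FG]
   → G = (37/2, -12)

C = (2, 9)
D = (19, -11)
G = (37/2, -12)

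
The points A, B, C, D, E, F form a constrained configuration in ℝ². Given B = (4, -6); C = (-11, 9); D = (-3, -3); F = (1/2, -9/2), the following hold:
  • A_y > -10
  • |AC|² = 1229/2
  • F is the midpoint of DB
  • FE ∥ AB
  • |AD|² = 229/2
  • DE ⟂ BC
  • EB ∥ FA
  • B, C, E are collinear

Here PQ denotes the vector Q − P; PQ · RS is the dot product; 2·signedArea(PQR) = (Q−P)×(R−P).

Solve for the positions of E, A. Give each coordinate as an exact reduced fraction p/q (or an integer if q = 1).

A = (11/2, -19/2)
E = (-1, -1)

1. E_x = -1  [B, C, E are collinear ∩ DE ⟂ BC]
2. E_y = -1  [B, C, E are collinear ∩ DE ⟂ BC]
   → E = (-1, -1)
3. A_x = 11/2  [FE ∥ AB ∩ EB ∥ FA]
4. A_y = -19/2  [FE ∥ AB ∩ EB ∥ FA]
   → A = (11/2, -19/2)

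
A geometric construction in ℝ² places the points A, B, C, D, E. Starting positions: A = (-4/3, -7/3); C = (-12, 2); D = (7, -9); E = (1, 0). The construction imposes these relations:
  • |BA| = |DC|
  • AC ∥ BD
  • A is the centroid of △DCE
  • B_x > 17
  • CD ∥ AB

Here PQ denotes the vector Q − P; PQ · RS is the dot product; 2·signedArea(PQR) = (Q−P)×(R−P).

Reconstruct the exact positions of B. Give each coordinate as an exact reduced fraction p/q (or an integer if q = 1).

1. B_x = 53/3  [AC ∥ BD ∩ CD ∥ AB]
2. B_y = -40/3  [AC ∥ BD ∩ CD ∥ AB]
   → B = (53/3, -40/3)

B = (53/3, -40/3)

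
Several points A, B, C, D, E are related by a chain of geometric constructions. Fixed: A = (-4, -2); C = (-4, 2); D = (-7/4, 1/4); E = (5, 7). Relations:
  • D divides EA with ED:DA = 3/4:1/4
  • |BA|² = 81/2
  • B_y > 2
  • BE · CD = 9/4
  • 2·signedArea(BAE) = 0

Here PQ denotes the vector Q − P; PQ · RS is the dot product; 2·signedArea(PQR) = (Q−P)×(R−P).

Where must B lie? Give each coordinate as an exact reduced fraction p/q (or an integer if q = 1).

B = (1/2, 5/2)

1. B_x = 1/2  [2·signedArea(BAE) = 0 ∩ BE · CD = 9/4]
2. B_y = 5/2  [2·signedArea(BAE) = 0 ∩ BE · CD = 9/4]
   → B = (1/2, 5/2)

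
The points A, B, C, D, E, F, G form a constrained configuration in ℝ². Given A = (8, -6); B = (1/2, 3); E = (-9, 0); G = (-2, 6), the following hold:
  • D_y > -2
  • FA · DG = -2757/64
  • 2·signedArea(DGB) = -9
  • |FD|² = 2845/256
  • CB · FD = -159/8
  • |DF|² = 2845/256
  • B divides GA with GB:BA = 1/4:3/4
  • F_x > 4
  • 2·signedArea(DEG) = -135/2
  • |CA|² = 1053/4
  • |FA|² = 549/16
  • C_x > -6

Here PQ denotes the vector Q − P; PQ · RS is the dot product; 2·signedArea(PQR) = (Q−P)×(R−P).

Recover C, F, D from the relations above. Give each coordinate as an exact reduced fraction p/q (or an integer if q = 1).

C = (-11/2, 3)
D = (15/16, -9/8)
F = (17/4, -3/2)

1. D_x = 15/16  [2·signedArea(DGB) = -9 ∩ 2·signedArea(DEG) = -135/2]
2. D_y = -9/8  [2·signedArea(DGB) = -9 ∩ 2·signedArea(DEG) = -135/2]
   → D = (15/16, -9/8)
3. F_x = 17/4  [line 47/16·x + -57/8·y + -1483/64 = 0 ∩ |DF|² = 2845/256]
4. F_y = -3/2  [line 47/16·x + -57/8·y + -1483/64 = 0 ∩ |DF|² = 2845/256]
   → F = (17/4, -3/2)
5. C_x = -11/2  [line 53/16·x + -3/8·y + 619/32 = 0 ∩ |CA|² = 1053/4]
6. C_y = 3  [line 53/16·x + -3/8·y + 619/32 = 0 ∩ |CA|² = 1053/4]
   → C = (-11/2, 3)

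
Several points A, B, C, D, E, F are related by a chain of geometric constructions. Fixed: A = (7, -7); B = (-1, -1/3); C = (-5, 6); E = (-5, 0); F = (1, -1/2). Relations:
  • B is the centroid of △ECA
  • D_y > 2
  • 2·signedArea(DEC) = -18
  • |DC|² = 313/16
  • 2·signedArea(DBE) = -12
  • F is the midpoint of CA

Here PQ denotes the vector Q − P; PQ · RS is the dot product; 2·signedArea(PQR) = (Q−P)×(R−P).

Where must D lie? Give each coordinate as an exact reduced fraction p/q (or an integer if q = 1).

1. D_x = -2  [2·signedArea(DEC) = -18 ∩ 2·signedArea(DBE) = -12]
2. D_y = 11/4  [2·signedArea(DEC) = -18 ∩ 2·signedArea(DBE) = -12]
   → D = (-2, 11/4)

D = (-2, 11/4)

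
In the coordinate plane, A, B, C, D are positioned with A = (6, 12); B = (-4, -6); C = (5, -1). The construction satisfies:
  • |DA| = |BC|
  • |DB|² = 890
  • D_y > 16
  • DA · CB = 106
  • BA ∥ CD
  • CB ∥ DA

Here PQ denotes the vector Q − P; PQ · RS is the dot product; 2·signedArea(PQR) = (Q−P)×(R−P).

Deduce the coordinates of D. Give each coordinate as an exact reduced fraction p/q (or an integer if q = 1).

1. D_x = 15  [CB ∥ DA ∩ BA ∥ CD]
2. D_y = 17  [CB ∥ DA ∩ BA ∥ CD]
   → D = (15, 17)

D = (15, 17)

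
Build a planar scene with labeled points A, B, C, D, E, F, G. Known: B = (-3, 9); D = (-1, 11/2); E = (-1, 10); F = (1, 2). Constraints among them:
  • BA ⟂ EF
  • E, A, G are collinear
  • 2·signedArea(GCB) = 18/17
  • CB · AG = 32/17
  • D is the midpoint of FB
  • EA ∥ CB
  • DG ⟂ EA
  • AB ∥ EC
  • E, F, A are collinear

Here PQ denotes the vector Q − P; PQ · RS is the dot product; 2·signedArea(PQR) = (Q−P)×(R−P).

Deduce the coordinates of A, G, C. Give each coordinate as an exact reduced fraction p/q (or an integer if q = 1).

A = (-15/17, 162/17)
C = (-53/17, 161/17)
G = (1/17, 98/17)

1. A_x = -15/17  [E, F, A are collinear ∩ BA ⟂ EF]
2. A_y = 162/17  [E, F, A are collinear ∩ BA ⟂ EF]
   → A = (-15/17, 162/17)
3. G_x = 1/17  [E, A, G are collinear ∩ DG ⟂ EA]
4. G_y = 98/17  [E, A, G are collinear ∩ DG ⟂ EA]
   → G = (1/17, 98/17)
5. C_x = -53/17  [EA ∥ CB ∩ AB ∥ EC]
6. C_y = 161/17  [EA ∥ CB ∩ AB ∥ EC]
   → C = (-53/17, 161/17)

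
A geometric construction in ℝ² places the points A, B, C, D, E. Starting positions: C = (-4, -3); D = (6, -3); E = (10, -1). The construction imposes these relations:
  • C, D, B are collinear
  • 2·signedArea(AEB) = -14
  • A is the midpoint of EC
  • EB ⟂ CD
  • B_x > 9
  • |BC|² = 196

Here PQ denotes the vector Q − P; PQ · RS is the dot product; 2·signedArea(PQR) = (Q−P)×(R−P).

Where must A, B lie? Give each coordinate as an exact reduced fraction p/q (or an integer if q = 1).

A = (3, -2)
B = (10, -3)

1. A_x = 3  [A is the midpoint of EC]
2. A_y = -2  [A is the midpoint of EC]
   → A = (3, -2)
3. B_x = 10  [C, D, B are collinear ∩ EB ⟂ CD]
4. B_y = -3  [C, D, B are collinear ∩ EB ⟂ CD]
   → B = (10, -3)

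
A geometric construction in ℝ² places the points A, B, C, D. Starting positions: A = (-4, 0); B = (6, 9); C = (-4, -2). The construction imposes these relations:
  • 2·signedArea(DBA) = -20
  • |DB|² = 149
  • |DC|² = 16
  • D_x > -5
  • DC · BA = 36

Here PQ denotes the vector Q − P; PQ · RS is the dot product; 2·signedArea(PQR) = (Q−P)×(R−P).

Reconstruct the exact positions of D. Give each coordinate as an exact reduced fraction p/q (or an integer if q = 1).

D = (-4, 2)

1. D_x = -4  [2·signedArea(DBA) = -20 ∩ DC · BA = 36]
2. D_y = 2  [2·signedArea(DBA) = -20 ∩ DC · BA = 36]
   → D = (-4, 2)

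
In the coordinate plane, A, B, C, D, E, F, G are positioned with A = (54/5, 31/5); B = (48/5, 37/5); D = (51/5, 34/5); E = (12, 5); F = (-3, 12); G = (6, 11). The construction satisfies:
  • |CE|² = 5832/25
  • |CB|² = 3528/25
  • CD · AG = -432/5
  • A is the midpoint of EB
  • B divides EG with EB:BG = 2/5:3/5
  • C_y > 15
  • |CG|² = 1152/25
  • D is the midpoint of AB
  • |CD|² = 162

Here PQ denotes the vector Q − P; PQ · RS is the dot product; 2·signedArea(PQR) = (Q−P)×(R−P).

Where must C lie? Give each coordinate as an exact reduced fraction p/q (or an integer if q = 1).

1. C_x = 6/5  [line 24/5·x + -24/5·y + 1752/25 = 0 ∩ |CG|² = 1152/25]
2. C_y = 79/5  [line 24/5·x + -24/5·y + 1752/25 = 0 ∩ |CG|² = 1152/25]
   → C = (6/5, 79/5)

C = (6/5, 79/5)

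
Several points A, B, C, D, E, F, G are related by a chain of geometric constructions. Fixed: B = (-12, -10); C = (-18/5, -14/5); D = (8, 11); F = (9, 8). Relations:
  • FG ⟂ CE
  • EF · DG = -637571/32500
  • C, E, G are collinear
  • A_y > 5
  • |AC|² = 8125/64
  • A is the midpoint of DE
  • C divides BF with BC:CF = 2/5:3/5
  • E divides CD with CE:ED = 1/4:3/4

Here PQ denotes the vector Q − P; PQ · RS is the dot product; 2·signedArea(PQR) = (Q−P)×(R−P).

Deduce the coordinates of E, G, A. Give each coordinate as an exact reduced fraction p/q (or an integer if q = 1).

1. E_x = -7/10  [E divides CD with CE:ED = 1/4:3/4]
2. E_y = 13/20  [E divides CD with CE:ED = 1/4:3/4]
   → E = (-7/10, 13/20)
3. G_x = 56358/8125  [C, E, G are collinear ∩ FG ⟂ CE]
4. G_y = 79094/8125  [C, E, G are collinear ∩ FG ⟂ CE]
   → G = (56358/8125, 79094/8125)
5. A_x = 73/20  [A is the midpoint of DE]
6. A_y = 233/40  [A is the midpoint of DE]
   → A = (73/20, 233/40)

A = (73/20, 233/40)
E = (-7/10, 13/20)
G = (56358/8125, 79094/8125)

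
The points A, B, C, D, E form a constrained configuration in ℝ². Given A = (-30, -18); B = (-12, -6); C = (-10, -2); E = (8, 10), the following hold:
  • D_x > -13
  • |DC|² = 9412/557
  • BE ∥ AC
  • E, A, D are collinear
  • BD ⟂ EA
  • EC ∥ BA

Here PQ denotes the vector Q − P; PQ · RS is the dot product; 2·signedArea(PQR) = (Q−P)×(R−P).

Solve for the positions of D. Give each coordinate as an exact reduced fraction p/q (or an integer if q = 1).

1. D_x = -7020/557  [E, A, D are collinear ∩ BD ⟂ EA]
2. D_y = -2886/557  [E, A, D are collinear ∩ BD ⟂ EA]
   → D = (-7020/557, -2886/557)

D = (-7020/557, -2886/557)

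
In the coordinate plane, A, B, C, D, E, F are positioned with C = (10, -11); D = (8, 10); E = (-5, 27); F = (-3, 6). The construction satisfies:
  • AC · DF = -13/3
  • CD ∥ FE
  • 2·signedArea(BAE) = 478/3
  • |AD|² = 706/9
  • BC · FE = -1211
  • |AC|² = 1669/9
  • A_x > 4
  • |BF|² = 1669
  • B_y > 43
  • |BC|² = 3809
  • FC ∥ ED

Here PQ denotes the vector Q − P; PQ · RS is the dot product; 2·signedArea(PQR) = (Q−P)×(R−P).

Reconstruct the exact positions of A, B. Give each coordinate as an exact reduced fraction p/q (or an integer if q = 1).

1. A_x = 5  [line 11·x + 4·y + -185/3 = 0 ∩ |AD|² = 706/9]
2. A_y = 5/3  [line 11·x + 4·y + -185/3 = 0 ∩ |AD|² = 706/9]
   → A = (5, 5/3)
3. B_x = -18  [BC · FE = -1211 ∩ 2·signedArea(BAE) = 478/3]
4. B_y = 44  [BC · FE = -1211 ∩ 2·signedArea(BAE) = 478/3]
   → B = (-18, 44)

A = (5, 5/3)
B = (-18, 44)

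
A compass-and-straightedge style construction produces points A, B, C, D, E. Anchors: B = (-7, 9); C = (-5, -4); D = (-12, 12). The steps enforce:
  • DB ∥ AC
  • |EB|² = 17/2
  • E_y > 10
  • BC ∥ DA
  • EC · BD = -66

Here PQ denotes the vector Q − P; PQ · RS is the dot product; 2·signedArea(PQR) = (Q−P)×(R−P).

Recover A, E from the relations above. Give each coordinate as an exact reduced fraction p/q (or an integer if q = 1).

A = (-10, -1)
E = (-19/2, 21/2)

1. A_x = -10  [DB ∥ AC ∩ BC ∥ DA]
2. A_y = -1  [DB ∥ AC ∩ BC ∥ DA]
   → A = (-10, -1)
3. E_x = -19/2  [line 5·x + -3·y + 79 = 0 ∩ |EB|² = 17/2]
4. E_y = 21/2  [line 5·x + -3·y + 79 = 0 ∩ |EB|² = 17/2]
   → E = (-19/2, 21/2)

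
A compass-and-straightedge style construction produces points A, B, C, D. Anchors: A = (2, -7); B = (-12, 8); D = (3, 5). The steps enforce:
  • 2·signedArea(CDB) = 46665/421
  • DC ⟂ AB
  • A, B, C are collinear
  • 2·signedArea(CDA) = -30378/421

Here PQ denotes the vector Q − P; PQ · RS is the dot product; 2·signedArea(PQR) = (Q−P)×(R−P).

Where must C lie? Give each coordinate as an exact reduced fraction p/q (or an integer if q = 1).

C = (-1482/421, -457/421)

1. C_x = -1482/421  [A, B, C are collinear ∩ DC ⟂ AB]
2. C_y = -457/421  [A, B, C are collinear ∩ DC ⟂ AB]
   → C = (-1482/421, -457/421)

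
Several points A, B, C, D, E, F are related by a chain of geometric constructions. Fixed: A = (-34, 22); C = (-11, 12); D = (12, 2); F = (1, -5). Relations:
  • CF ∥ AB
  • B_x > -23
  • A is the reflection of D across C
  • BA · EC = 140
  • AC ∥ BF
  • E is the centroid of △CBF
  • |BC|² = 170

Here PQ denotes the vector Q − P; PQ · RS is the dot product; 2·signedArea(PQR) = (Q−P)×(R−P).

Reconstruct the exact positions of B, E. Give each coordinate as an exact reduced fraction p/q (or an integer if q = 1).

1. B_x = -22  [AC ∥ BF ∩ CF ∥ AB]
2. B_y = 5  [AC ∥ BF ∩ CF ∥ AB]
   → B = (-22, 5)
3. E_x = -32/3  [E is the centroid of △CBF]
4. E_y = 4  [E is the centroid of △CBF]
   → E = (-32/3, 4)

B = (-22, 5)
E = (-32/3, 4)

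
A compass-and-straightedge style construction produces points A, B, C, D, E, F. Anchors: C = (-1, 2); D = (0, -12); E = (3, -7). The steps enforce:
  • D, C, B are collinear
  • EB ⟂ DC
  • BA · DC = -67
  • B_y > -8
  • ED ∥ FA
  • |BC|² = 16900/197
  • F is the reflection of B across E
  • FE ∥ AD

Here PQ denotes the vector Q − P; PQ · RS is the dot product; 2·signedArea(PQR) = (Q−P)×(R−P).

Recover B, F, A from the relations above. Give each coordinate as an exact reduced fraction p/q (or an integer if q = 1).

A = (658/197, -2317/197)
B = (-67/197, -1426/197)
F = (1249/197, -1332/197)

1. B_x = -67/197  [D, C, B are collinear ∩ EB ⟂ DC]
2. B_y = -1426/197  [D, C, B are collinear ∩ EB ⟂ DC]
   → B = (-67/197, -1426/197)
3. F_x = 1249/197  [F is the reflection of B across E]
4. F_y = -1332/197  [F is the reflection of B across E]
   → F = (1249/197, -1332/197)
5. A_x = 658/197  [FE ∥ AD ∩ ED ∥ FA]
6. A_y = -2317/197  [FE ∥ AD ∩ ED ∥ FA]
   → A = (658/197, -2317/197)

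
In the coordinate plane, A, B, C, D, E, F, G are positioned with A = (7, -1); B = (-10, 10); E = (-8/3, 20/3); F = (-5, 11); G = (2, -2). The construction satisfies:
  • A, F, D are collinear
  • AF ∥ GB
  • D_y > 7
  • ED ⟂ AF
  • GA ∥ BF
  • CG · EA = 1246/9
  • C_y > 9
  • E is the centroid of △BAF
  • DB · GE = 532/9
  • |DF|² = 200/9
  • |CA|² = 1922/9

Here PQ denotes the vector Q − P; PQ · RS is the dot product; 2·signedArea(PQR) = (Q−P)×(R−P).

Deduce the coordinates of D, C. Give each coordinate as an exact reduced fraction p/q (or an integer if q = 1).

1. D_x = -5/3  [A, F, D are collinear ∩ ED ⟂ AF]
2. D_y = 23/3  [A, F, D are collinear ∩ ED ⟂ AF]
   → D = (-5/3, 23/3)
3. C_x = -10/3  [line -29/3·x + 23/3·y + -934/9 = 0 ∩ |CA|² = 1922/9]
4. C_y = 28/3  [line -29/3·x + 23/3·y + -934/9 = 0 ∩ |CA|² = 1922/9]
   → C = (-10/3, 28/3)

C = (-10/3, 28/3)
D = (-5/3, 23/3)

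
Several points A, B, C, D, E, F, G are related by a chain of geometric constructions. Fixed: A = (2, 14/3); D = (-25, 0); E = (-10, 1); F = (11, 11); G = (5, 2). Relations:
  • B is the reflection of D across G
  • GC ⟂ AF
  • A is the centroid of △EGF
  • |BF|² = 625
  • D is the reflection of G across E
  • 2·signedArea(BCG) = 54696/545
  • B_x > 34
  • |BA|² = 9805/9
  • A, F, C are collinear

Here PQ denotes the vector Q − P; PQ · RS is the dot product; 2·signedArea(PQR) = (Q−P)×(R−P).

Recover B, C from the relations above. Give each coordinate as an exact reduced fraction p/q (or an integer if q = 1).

1. B_x = 35  [B is the reflection of D across G]
2. B_y = 4  [B is the reflection of D across G]
   → B = (35, 4)
3. C_x = 2999/1090  [A, F, C are collinear ∩ GC ⟂ AF]
4. C_y = 5663/1090  [A, F, C are collinear ∩ GC ⟂ AF]
   → C = (2999/1090, 5663/1090)

B = (35, 4)
C = (2999/1090, 5663/1090)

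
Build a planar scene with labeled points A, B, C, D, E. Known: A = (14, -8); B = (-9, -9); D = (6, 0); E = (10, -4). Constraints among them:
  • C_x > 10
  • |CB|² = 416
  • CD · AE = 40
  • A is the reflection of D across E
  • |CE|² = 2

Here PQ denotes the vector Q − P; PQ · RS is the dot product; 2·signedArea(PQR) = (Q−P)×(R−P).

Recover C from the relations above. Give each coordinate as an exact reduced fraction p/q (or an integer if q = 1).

C = (11, -5)

1. C_x = 11  [line 4·x + -4·y + -64 = 0 ∩ |CE|² = 2]
2. C_y = -5  [line 4·x + -4·y + -64 = 0 ∩ |CE|² = 2]
   → C = (11, -5)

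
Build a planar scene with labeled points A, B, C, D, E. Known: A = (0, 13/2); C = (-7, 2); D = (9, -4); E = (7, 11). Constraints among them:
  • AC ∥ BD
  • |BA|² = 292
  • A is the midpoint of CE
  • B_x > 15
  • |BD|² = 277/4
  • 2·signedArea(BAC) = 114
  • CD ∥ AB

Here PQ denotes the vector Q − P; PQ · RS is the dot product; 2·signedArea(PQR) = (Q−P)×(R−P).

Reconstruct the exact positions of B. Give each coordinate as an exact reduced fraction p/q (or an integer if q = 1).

B = (16, 1/2)

1. B_x = 16  [AC ∥ BD ∩ CD ∥ AB]
2. B_y = 1/2  [AC ∥ BD ∩ CD ∥ AB]
   → B = (16, 1/2)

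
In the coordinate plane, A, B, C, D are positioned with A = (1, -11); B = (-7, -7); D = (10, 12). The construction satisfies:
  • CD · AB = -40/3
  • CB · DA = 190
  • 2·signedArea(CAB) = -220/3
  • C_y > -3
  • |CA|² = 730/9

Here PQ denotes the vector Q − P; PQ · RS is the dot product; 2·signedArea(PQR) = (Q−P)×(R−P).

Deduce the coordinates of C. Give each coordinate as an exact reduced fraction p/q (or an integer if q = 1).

C = (4/3, -2)

1. C_x = 4/3  [CB · DA = 190 ∩ CD · AB = -40/3]
2. C_y = -2  [CB · DA = 190 ∩ CD · AB = -40/3]
   → C = (4/3, -2)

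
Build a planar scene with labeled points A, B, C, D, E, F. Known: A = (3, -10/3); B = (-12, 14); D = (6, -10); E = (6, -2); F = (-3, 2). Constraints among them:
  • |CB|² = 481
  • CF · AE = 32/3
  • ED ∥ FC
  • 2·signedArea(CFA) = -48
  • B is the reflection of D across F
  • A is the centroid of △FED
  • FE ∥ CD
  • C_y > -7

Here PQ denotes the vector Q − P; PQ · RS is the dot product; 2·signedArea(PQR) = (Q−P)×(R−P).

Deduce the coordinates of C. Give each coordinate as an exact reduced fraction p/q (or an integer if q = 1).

1. C_x = -3  [FE ∥ CD ∩ ED ∥ FC]
2. C_y = -6  [FE ∥ CD ∩ ED ∥ FC]
   → C = (-3, -6)

C = (-3, -6)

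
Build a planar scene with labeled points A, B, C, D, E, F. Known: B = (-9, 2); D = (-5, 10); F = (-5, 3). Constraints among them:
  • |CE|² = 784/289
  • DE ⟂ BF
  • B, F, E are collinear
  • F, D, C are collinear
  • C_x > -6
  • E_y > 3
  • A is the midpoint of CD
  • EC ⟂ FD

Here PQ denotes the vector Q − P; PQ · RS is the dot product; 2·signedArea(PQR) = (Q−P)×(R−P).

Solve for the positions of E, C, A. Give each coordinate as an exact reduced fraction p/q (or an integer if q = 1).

1. E_x = -57/17  [B, F, E are collinear ∩ DE ⟂ BF]
2. E_y = 58/17  [B, F, E are collinear ∩ DE ⟂ BF]
   → E = (-57/17, 58/17)
3. C_x = -5  [F, D, C are collinear ∩ EC ⟂ FD]
4. C_y = 58/17  [F, D, C are collinear ∩ EC ⟂ FD]
   → C = (-5, 58/17)
5. A_x = -5  [A is the midpoint of CD]
6. A_y = 114/17  [A is the midpoint of CD]
   → A = (-5, 114/17)

A = (-5, 114/17)
C = (-5, 58/17)
E = (-57/17, 58/17)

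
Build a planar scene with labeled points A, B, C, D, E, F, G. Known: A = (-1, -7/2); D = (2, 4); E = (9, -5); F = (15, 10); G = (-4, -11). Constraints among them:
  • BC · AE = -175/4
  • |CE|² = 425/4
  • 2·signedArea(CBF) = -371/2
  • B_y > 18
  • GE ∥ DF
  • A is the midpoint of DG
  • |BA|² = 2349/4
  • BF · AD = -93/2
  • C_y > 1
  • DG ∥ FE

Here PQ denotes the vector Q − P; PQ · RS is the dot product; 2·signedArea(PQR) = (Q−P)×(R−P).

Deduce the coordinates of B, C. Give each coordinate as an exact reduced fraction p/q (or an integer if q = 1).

B = (8, 19)
C = (1, 3/2)

1. B_x = 8  [line -3·x + -15/2·y + 333/2 = 0 ∩ |BA|² = 2349/4]
2. B_y = 19  [line -3·x + -15/2·y + 333/2 = 0 ∩ |BA|² = 2349/4]
   → B = (8, 19)
3. C_x = 1  [BC · AE = -175/4 ∩ 2·signedArea(CBF) = -371/2]
4. C_y = 3/2  [BC · AE = -175/4 ∩ 2·signedArea(CBF) = -371/2]
   → C = (1, 3/2)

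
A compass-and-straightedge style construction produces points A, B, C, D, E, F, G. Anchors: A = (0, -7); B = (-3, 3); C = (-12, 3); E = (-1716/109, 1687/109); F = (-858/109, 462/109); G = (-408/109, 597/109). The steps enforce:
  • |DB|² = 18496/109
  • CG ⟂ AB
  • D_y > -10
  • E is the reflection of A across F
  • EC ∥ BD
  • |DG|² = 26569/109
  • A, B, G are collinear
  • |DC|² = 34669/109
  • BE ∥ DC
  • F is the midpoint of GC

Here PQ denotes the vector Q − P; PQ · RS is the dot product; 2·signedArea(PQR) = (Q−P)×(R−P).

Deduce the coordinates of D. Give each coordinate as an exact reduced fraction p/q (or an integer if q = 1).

1. D_x = 81/109  [BE ∥ DC ∩ EC ∥ BD]
2. D_y = -1033/109  [BE ∥ DC ∩ EC ∥ BD]
   → D = (81/109, -1033/109)

D = (81/109, -1033/109)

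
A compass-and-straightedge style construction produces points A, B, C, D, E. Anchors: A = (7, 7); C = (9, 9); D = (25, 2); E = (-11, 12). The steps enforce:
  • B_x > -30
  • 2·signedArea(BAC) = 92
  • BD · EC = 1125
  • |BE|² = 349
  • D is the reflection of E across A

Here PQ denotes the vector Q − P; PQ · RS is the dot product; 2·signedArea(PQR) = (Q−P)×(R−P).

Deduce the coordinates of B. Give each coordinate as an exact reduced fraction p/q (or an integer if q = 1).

B = (-29, 17)

1. B_x = -29  [2·signedArea(BAC) = 92 ∩ BD · EC = 1125]
2. B_y = 17  [2·signedArea(BAC) = 92 ∩ BD · EC = 1125]
   → B = (-29, 17)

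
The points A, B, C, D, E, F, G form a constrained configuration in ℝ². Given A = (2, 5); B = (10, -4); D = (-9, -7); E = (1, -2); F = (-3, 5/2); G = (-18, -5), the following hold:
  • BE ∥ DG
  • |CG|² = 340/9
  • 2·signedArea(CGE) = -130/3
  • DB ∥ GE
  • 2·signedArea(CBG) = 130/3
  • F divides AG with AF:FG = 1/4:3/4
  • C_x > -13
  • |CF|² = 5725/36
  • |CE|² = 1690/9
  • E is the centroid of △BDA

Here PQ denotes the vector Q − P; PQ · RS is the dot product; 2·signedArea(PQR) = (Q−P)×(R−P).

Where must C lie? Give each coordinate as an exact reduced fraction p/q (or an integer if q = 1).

1. C_x = -12  [2·signedArea(CGE) = -130/3 ∩ 2·signedArea(CBG) = 130/3]
2. C_y = -19/3  [2·signedArea(CGE) = -130/3 ∩ 2·signedArea(CBG) = 130/3]
   → C = (-12, -19/3)

C = (-12, -19/3)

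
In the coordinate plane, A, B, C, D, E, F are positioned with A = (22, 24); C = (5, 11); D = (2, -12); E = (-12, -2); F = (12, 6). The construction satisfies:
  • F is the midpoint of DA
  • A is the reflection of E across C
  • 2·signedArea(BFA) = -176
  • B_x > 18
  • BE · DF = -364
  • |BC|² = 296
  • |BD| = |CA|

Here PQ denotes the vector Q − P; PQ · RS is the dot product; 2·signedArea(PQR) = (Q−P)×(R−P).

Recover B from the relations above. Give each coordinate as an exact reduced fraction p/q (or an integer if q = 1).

1. B_x = 19  [2·signedArea(BFA) = -176 ∩ BE · DF = -364]
2. B_y = 1  [2·signedArea(BFA) = -176 ∩ BE · DF = -364]
   → B = (19, 1)

B = (19, 1)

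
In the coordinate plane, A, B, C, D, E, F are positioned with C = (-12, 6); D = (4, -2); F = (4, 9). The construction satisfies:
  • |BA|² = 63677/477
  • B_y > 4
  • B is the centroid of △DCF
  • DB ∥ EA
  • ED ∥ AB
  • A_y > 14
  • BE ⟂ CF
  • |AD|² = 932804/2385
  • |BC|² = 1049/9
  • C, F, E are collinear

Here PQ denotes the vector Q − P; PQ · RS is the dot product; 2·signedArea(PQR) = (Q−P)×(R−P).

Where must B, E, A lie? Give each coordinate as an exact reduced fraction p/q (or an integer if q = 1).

1. B_x = -4/3  [B is the centroid of △DCF]
2. B_y = 13/3  [B is the centroid of △DCF]
   → B = (-4/3, 13/3)
3. E_x = -1588/795  [C, F, E are collinear ∩ BE ⟂ CF]
4. E_y = 2087/265  [C, F, E are collinear ∩ BE ⟂ CF]
   → E = (-1588/795, 2087/265)
5. A_x = -5828/795  [ED ∥ AB ∩ DB ∥ EA]
6. A_y = 11296/795  [ED ∥ AB ∩ DB ∥ EA]
   → A = (-5828/795, 11296/795)

A = (-5828/795, 11296/795)
B = (-4/3, 13/3)
E = (-1588/795, 2087/265)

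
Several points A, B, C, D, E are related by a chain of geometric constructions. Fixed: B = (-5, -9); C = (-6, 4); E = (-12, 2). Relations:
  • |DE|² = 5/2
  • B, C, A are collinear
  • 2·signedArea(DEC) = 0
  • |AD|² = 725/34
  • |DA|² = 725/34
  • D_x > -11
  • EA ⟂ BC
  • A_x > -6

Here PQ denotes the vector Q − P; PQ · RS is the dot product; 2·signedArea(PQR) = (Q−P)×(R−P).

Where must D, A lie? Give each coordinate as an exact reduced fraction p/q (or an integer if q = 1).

A = (-100/17, 42/17)
D = (-21/2, 5/2)

1. D_x = -21/2  [line -2·x + 6·y + -36 = 0 ∩ |DE|² = 5/2]
2. D_y = 5/2  [line -2·x + 6·y + -36 = 0 ∩ |DE|² = 5/2]
   → D = (-21/2, 5/2)
3. A_x = -100/17  [B, C, A are collinear ∩ EA ⟂ BC]
4. A_y = 42/17  [B, C, A are collinear ∩ EA ⟂ BC]
   → A = (-100/17, 42/17)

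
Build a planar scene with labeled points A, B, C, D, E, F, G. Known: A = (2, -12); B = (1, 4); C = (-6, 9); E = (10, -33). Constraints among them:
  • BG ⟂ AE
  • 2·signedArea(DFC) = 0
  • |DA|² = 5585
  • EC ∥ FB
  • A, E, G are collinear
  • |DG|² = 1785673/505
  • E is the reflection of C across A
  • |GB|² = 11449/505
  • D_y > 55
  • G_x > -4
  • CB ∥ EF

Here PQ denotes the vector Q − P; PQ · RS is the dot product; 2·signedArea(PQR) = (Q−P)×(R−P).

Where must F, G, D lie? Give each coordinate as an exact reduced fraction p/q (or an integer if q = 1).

D = (-29, 56)
F = (17, -38)
G = (-1742/505, 1164/505)

1. F_x = 17  [EC ∥ FB ∩ CB ∥ EF]
2. F_y = -38  [EC ∥ FB ∩ CB ∥ EF]
   → F = (17, -38)
3. G_x = -1742/505  [A, E, G are collinear ∩ BG ⟂ AE]
4. G_y = 1164/505  [A, E, G are collinear ∩ BG ⟂ AE]
   → G = (-1742/505, 1164/505)
5. D_x = -29  [line -47·x + -23·y + -75 = 0 ∩ |DG|² = 1785673/505]
6. D_y = 56  [line -47·x + -23·y + -75 = 0 ∩ |DG|² = 1785673/505]
   → D = (-29, 56)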